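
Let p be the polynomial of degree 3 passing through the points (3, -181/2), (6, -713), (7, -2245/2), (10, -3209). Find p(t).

p(t) = -3t^3 - (5/2)t^2 + 4t + 1

Write p(t) = at^3 + bt^2 + ct + d. Substituting each data point gives a linear system:
  27a + 9b + 3c + d = -181/2
  216a + 36b + 6c + d = -713
  343a + 49b + 7c + d = -2245/2
  1000a + 100b + 10c + d = -3209
Solving the system yields a = -3, b = -5/2, c = 4, d = 1.
So p(t) = -3t^3 - (5/2)t^2 + 4t + 1.
Check: p(6) = -713. ✓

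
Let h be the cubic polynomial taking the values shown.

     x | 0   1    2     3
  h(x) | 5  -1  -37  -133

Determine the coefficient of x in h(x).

-1

Write h(x) = ax^3 + bx^2 + cx + d. Substituting each data point gives a linear system:
  d = 5
  a + b + c + d = -1
  8a + 4b + 2c + d = -37
  27a + 9b + 3c + d = -133
Solving the system yields a = -5, b = 0, c = -1, d = 5.
So h(x) = -5x^3 - x + 5.
The coefficient of x is -1.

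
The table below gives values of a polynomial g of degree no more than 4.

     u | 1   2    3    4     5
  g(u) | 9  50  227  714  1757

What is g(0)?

2

Forward differences of the values at u = 1, 2, 3, 4, 5:
  g  : 9  50  227  714  1757
  Δ  : 41  177  487  1043
  Δ^2: 136  310  556
  Δ^3: 174  246
  Δ^4: 72
The fourth differences are constant, confirming degree 4.
Interpolating (Newton forward form) and evaluating at u = 0 gives g(0) = 2.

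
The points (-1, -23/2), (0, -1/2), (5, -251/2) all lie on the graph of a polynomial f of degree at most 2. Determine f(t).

Write f(t) = at^2 + bt + c. Substituting each data point gives a linear system:
  a - b + c = -23/2
  c = -1/2
  25a + 5b + c = -251/2
Solving the system yields a = -6, b = 5, c = -1/2.
So f(t) = -6t^2 + 5t - 1/2.
Check: f(5) = -251/2. ✓

f(t) = -6t^2 + 5t - 1/2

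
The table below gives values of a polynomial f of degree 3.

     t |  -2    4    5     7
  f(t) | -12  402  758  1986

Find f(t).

f(t) = 5t^3 + 6t^2 - 3t - 2

Write f(t) = at^3 + bt^2 + ct + d. Substituting each data point gives a linear system:
  -8a + 4b - 2c + d = -12
  64a + 16b + 4c + d = 402
  125a + 25b + 5c + d = 758
  343a + 49b + 7c + d = 1986
Solving the system yields a = 5, b = 6, c = -3, d = -2.
So f(t) = 5t³ + 6t² - 3t - 2.
Check: f(7) = 1986. ✓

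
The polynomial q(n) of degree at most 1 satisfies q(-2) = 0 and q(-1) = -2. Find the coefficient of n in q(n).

-2

Write q(n) = an + b. Substituting each data point gives a linear system:
  -2a + b = 0
  -a + b = -2
Solving the system yields a = -2, b = -4.
So q(n) = -2n - 4.
The leading coefficient is -2.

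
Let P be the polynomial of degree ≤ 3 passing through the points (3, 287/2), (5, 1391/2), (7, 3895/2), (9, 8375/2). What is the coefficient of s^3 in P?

Write P(s) = as^3 + bs^2 + cs + d. Substituting each data point gives a linear system:
  27a + 9b + 3c + d = 287/2
  125a + 25b + 5c + d = 1391/2
  343a + 49b + 7c + d = 3895/2
  729a + 81b + 9c + d = 8375/2
Solving the system yields a = 6, b = -5/2, c = 2, d = -2.
So P(s) = 6s^3 - (5/2)s^2 + 2s - 2.
The leading coefficient is 6.

6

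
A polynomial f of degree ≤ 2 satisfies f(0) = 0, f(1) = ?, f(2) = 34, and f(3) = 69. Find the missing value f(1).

On equispaced nodes a degree-2 polynomial has vanishing third forward difference, so
  - f(0) + 3·f(1) - 3·f(2) + f(3) = 0.
Substituting the known values and solving for f(1):
  3·f(1) = 33
  f(1) = 11.

11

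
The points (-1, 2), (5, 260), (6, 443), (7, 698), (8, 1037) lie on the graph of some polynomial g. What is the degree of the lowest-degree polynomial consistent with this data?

3

Divided differences on the nodes -1, 5, 6, 7, 8:
  order 0: 2  260  443  698  1037
  order 1: 43  183  255  339
  order 2: 20  36  42
  order 3: 2  2
  order 4: 0
The order-3 divided differences are all 2 (nonzero) and every higher order vanishes, so the data lies on a polynomial of degree exactly 3.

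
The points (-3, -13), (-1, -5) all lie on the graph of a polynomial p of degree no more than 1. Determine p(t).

p(t) = 4t - 1

Using the Lagrange interpolation formula with nodes -3, -1:
  L_0(t) = (t + 1) / -2
  L_1(t) = (t + 3) / 2
Then p(t) = -13·L_0(t) - 5·L_1(t).
Expanding and collecting terms gives p(t) = 4t - 1.
Check: p(-3) = -13. ✓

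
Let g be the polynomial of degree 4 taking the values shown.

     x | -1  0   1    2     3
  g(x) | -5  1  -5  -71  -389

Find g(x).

Write g(x) = ax^4 + bx^3 + cx^2 + dx + e. Substituting each data point gives a linear system:
  a - b + c - d + e = -5
  e = 1
  a + b + c + d + e = -5
  16a + 8b + 4c + 2d + e = -71
  81a + 27b + 9c + 3d + e = -389
Solving the system yields a = -6, b = 4, c = 0, d = -4, e = 1.
So g(x) = -6x^4 + 4x^3 - 4x + 1.
Check: g(2) = -71. ✓

g(x) = -6x^4 + 4x^3 - 4x + 1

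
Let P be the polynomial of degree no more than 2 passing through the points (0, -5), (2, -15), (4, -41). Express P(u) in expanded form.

P(u) = -2u^2 - u - 5

Write P(u) = au^2 + bu + c. Substituting each data point gives a linear system:
  c = -5
  4a + 2b + c = -15
  16a + 4b + c = -41
Solving the system yields a = -2, b = -1, c = -5.
So P(u) = -2u² - u - 5.
Check: P(2) = -15. ✓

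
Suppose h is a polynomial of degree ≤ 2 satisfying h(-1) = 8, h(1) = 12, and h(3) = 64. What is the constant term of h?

4

Write h(t) = at^2 + bt + c. Substituting each data point gives a linear system:
  a - b + c = 8
  a + b + c = 12
  9a + 3b + c = 64
Solving the system yields a = 6, b = 2, c = 4.
So h(t) = 6t^2 + 2t + 4.
The constant term is 4.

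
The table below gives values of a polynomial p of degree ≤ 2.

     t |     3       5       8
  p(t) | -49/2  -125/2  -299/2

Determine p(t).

p(t) = -2t^2 - 3t + 5/2

Write p(t) = at^2 + bt + c. Substituting each data point gives a linear system:
  9a + 3b + c = -49/2
  25a + 5b + c = -125/2
  64a + 8b + c = -299/2
Solving the system yields a = -2, b = -3, c = 5/2.
So p(t) = -2t^2 - 3t + 5/2.
Check: p(8) = -299/2. ✓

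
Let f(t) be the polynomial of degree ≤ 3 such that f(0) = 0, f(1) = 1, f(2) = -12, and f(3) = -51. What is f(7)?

Forward differences of the values at t = 0, 1, 2, 3:
  f  : 0  1  -12  -51
  Δ  : 1  -13  -39
  Δ^2: -14  -26
  Δ^3: -12
The third differences are constant, confirming degree 3.
Interpolating (Newton forward form) and evaluating at t = 7 gives f(7) = -707.

-707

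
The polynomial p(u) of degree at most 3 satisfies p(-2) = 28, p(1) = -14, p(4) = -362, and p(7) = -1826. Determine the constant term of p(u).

-6

Write p(u) = au^3 + bu^2 + cu + d. Substituting each data point gives a linear system:
  -8a + 4b - 2c + d = 28
  a + b + c + d = -14
  64a + 16b + 4c + d = -362
  343a + 49b + 7c + d = -1826
Solving the system yields a = -5, b = -2, c = -1, d = -6.
So p(u) = -5u³ - 2u² - u - 6.
The constant term is -6.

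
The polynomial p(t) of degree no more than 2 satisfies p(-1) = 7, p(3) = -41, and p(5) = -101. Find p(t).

p(t) = -3t^2 - 6t + 4

Write p(t) = at^2 + bt + c. Substituting each data point gives a linear system:
  a - b + c = 7
  9a + 3b + c = -41
  25a + 5b + c = -101
Solving the system yields a = -3, b = -6, c = 4.
So p(t) = -3t^2 - 6t + 4.
Check: p(-1) = 7. ✓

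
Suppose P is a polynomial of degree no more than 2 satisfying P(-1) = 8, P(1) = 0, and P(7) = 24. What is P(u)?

Write P(u) = au^2 + bu + c. Substituting each data point gives a linear system:
  a - b + c = 8
  a + b + c = 0
  49a + 7b + c = 24
Solving the system yields a = 1, b = -4, c = 3.
So P(u) = u^2 - 4u + 3.
Check: P(7) = 24. ✓

P(u) = u^2 - 4u + 3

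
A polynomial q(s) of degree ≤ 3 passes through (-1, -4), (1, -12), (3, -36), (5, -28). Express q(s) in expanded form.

q(s) = s^3 - 5s^2 - 5s - 3

Using the Lagrange interpolation formula with nodes -1, 1, 3, 5:
  L_0(s) = (s - 1)(s - 3)(s - 5) / -48
  L_1(s) = (s + 1)(s - 3)(s - 5) / 16
  L_2(s) = (s + 1)(s - 1)(s - 5) / -16
  L_3(s) = (s + 1)(s - 1)(s - 3) / 48
Then q(s) = -4·L_0(s) - 12·L_1(s) - 36·L_2(s) - 28·L_3(s).
Expanding and collecting terms gives q(s) = s^3 - 5s^2 - 5s - 3.
Check: q(1) = -12. ✓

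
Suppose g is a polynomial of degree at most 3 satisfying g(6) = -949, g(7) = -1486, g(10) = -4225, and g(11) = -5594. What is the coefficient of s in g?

Write g(s) = as^3 + bs^2 + cs + d. Substituting each data point gives a linear system:
  216a + 36b + 6c + d = -949
  343a + 49b + 7c + d = -1486
  1000a + 100b + 10c + d = -4225
  1331a + 121b + 11c + d = -5594
Solving the system yields a = -4, b = -2, c = -3, d = 5.
So g(s) = -4s^3 - 2s^2 - 3s + 5.
The coefficient of s is -3.

-3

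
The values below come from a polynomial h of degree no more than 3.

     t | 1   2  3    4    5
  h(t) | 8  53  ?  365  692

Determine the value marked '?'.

The 4 known points determine the degree-3 polynomial uniquely.
Write h(t) = at^3 + bt^2 + ct + d. Substituting each data point gives a linear system:
  a + b + c + d = 8
  8a + 4b + 2c + d = 53
  64a + 16b + 4c + d = 365
  125a + 25b + 5c + d = 692
Solving the system yields a = 5, b = 2, c = 4, d = -3.
So h(t) = 5t^3 + 2t^2 + 4t - 3.
Then h(3) = 162.

162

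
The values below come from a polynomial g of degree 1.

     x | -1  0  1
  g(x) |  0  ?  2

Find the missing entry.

1

The 2 known points determine the degree-1 polynomial uniquely.
Write g(x) = ax + b. Substituting each data point gives a linear system:
  -a + b = 0
  a + b = 2
Solving the system yields a = 1, b = 1.
So g(x) = x + 1.
Then g(0) = 1.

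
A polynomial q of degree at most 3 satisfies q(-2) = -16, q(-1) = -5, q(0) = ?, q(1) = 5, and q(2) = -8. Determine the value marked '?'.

4

On equispaced nodes a degree-3 polynomial has vanishing fourth forward difference, so
  q(-2) - 4·q(-1) + 6·q(0) - 4·q(1) + q(2) = 0.
Substituting the known values and solving for q(0):
  6·q(0) = 24
  q(0) = 4.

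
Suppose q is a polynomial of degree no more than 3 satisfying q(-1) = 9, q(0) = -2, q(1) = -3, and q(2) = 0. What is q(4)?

Using the Lagrange interpolation formula with nodes -1, 0, 1, 2:
  L_0(x) = x(x - 1)(x - 2) / -6
  L_1(x) = (x + 1)(x - 1)(x - 2) / 2
  L_2(x) = (x + 1)x(x - 2) / -2
  L_3(x) = (x + 1)x(x - 1) / 6
Then q(x) = 9·L_0(x) - 2·L_1(x) - 3·L_2(x) + 0·L_3(x).
Expanding and collecting terms gives q(x) = -x^3 + 5x^2 - 5x - 2.
Evaluating at x = 4: q(4) = -6.

-6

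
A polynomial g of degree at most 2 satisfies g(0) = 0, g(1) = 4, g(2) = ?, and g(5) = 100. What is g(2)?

The 3 known points determine the degree-2 polynomial uniquely.
Write g(n) = an^2 + bn + c. Substituting each data point gives a linear system:
  c = 0
  a + b + c = 4
  25a + 5b + c = 100
Solving the system yields a = 4, b = 0, c = 0.
So g(n) = 4n^2.
Then g(2) = 16.

16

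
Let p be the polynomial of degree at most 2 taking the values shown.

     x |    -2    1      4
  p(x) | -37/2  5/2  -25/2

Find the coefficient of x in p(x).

Write p(x) = ax^2 + bx + c. Substituting each data point gives a linear system:
  4a - 2b + c = -37/2
  a + b + c = 5/2
  16a + 4b + c = -25/2
Solving the system yields a = -2, b = 5, c = -1/2.
So p(x) = -2x² + 5x - 1/2.
The coefficient of x is 5.

5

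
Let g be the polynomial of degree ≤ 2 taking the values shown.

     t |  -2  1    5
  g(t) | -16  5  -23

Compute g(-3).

Write g(t) = at^2 + bt + c. Substituting each data point gives a linear system:
  4a - 2b + c = -16
  a + b + c = 5
  25a + 5b + c = -23
Solving the system yields a = -2, b = 5, c = 2.
So g(t) = -2t² + 5t + 2.
Then g(-3) = -31.

-31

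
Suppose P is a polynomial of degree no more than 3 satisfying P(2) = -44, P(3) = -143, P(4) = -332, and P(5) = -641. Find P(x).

Using the Lagrange interpolation formula with nodes 2, 3, 4, 5:
  L_0(x) = (x - 3)(x - 4)(x - 5) / -6
  L_1(x) = (x - 2)(x - 4)(x - 5) / 2
  L_2(x) = (x - 2)(x - 3)(x - 5) / -2
  L_3(x) = (x - 2)(x - 3)(x - 4) / 6
Then P(x) = -44·L_0(x) - 143·L_1(x) - 332·L_2(x) - 641·L_3(x).
Expanding and collecting terms gives P(x) = -5x^3 - 4x + 4.
Check: P(2) = -44. ✓

P(x) = -5x^3 - 4x + 4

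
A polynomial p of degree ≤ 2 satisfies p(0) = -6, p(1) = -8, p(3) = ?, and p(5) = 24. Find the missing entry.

0

The 3 known points determine the degree-2 polynomial uniquely.
Write p(u) = au^2 + bu + c. Substituting each data point gives a linear system:
  c = -6
  a + b + c = -8
  25a + 5b + c = 24
Solving the system yields a = 2, b = -4, c = -6.
So p(u) = 2u^2 - 4u - 6.
Then p(3) = 0.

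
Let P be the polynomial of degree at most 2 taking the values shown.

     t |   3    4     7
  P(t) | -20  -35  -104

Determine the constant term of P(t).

1

Write P(t) = at^2 + bt + c. Substituting each data point gives a linear system:
  9a + 3b + c = -20
  16a + 4b + c = -35
  49a + 7b + c = -104
Solving the system yields a = -2, b = -1, c = 1.
So P(t) = -2t^2 - t + 1.
The constant term is 1.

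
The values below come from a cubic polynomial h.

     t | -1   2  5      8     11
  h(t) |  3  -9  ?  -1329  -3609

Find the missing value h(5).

-291

The 4 known points determine the degree-3 polynomial uniquely.
Write h(t) = at^3 + bt^2 + ct + d. Substituting each data point gives a linear system:
  -a + b - c + d = 3
  8a + 4b + 2c + d = -9
  512a + 64b + 8c + d = -1329
  1331a + 121b + 11c + d = -3609
Solving the system yields a = -3, b = 3, c = 2, d = -1.
So h(t) = -3t^3 + 3t^2 + 2t - 1.
Then h(5) = -291.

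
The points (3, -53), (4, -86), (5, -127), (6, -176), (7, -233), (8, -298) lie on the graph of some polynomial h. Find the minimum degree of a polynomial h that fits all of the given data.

2

Forward differences of the values at x = 3, 4, 5, 6, 7, 8:
  h  : -53  -86  -127  -176  -233  -298
  Δ  : -33  -41  -49  -57  -65
  Δ^2: -8  -8  -8  -8
  Δ^3: 0  0  0
  Δ^4: 0  0
  Δ^5: 0
The second differences are constant (-8) and nonzero, while all higher differences vanish, so the minimal degree is 2.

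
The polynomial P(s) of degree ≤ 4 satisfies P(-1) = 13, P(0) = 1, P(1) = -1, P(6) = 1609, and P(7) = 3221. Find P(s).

P(s) = 2s^4 - 5s^3 + 3s^2 - 2s + 1

Write P(s) = as^4 + bs^3 + cs^2 + ds + e. Substituting each data point gives a linear system:
  a - b + c - d + e = 13
  e = 1
  a + b + c + d + e = -1
  1296a + 216b + 36c + 6d + e = 1609
  2401a + 343b + 49c + 7d + e = 3221
Solving the system yields a = 2, b = -5, c = 3, d = -2, e = 1.
So P(s) = 2s⁴ - 5s³ + 3s² - 2s + 1.
Check: P(-1) = 13. ✓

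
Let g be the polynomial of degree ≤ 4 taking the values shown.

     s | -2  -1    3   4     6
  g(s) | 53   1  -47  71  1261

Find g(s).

g(s) = 2s^4 - 5s^3 - 6s^2 - 5s - 5

Write g(s) = as^4 + bs^3 + cs^2 + ds + e. Substituting each data point gives a linear system:
  16a - 8b + 4c - 2d + e = 53
  a - b + c - d + e = 1
  81a + 27b + 9c + 3d + e = -47
  256a + 64b + 16c + 4d + e = 71
  1296a + 216b + 36c + 6d + e = 1261
Solving the system yields a = 2, b = -5, c = -6, d = -5, e = -5.
So g(s) = 2s⁴ - 5s³ - 6s² - 5s - 5.
Check: g(6) = 1261. ✓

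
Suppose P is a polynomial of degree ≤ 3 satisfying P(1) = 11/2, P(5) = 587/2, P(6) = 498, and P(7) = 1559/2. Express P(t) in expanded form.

P(t) = 2t^3 + (5/2)t^2 - 5t + 6

Write P(t) = at^3 + bt^2 + ct + d. Substituting each data point gives a linear system:
  a + b + c + d = 11/2
  125a + 25b + 5c + d = 587/2
  216a + 36b + 6c + d = 498
  343a + 49b + 7c + d = 1559/2
Solving the system yields a = 2, b = 5/2, c = -5, d = 6.
So P(t) = 2t^3 + (5/2)t^2 - 5t + 6.
Check: P(1) = 11/2. ✓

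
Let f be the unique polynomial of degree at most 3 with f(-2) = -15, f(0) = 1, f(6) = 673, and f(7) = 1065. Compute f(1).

Write f(t) = at^3 + bt^2 + ct + d. Substituting each data point gives a linear system:
  -8a + 4b - 2c + d = -15
  d = 1
  216a + 36b + 6c + d = 673
  343a + 49b + 7c + d = 1065
Solving the system yields a = 3, b = 1, c = -2, d = 1.
So f(t) = 3t^3 + t^2 - 2t + 1.
Then f(1) = 3.

3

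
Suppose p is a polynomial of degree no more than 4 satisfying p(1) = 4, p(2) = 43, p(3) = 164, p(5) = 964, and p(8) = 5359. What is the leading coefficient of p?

Write p(t) = at^4 + bt^3 + ct^2 + dt + e. Substituting each data point gives a linear system:
  a + b + c + d + e = 4
  16a + 8b + 4c + 2d + e = 43
  81a + 27b + 9c + 3d + e = 164
  625a + 125b + 25c + 5d + e = 964
  4096a + 512b + 64c + 8d + e = 5359
Solving the system yields a = 1, b = 2, c = 4, d = -2, e = -1.
So p(t) = t⁴ + 2t³ + 4t² - 2t - 1.
The leading coefficient is 1.

1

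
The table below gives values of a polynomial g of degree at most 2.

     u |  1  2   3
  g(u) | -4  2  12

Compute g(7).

92

Using the Lagrange interpolation formula with nodes 1, 2, 3:
  L_0(u) = (u - 2)(u - 3) / 2
  L_1(u) = (u - 1)(u - 3) / -1
  L_2(u) = (u - 1)(u - 2) / 2
Then g(u) = -4·L_0(u) + 2·L_1(u) + 12·L_2(u).
Expanding and collecting terms gives g(u) = 2u^2 - 6.
Evaluating at u = 7: g(7) = 92.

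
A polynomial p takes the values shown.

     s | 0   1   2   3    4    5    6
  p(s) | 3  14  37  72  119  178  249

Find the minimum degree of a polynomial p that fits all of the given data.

Forward differences of the values at s = 0, 1, 2, 3, 4, 5, 6:
  p  : 3  14  37  72  119  178  249
  Δ  : 11  23  35  47  59  71
  Δ^2: 12  12  12  12  12
  Δ^3: 0  0  0  0
  Δ^4: 0  0  0
  Δ^5: 0  0
  Δ^6: 0
The second differences are constant (12) and nonzero, while all higher differences vanish, so the minimal degree is 2.

2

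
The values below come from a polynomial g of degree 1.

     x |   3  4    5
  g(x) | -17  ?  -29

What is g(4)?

-23

On equispaced nodes a degree-1 polynomial has vanishing second forward difference, so
  g(3) - 2·g(4) + g(5) = 0.
Substituting the known values and solving for g(4):
  -2·g(4) = 46
  g(4) = -23.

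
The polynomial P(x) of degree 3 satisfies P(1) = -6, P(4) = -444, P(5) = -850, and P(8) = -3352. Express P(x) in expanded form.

Using the Lagrange interpolation formula with nodes 1, 4, 5, 8:
  L_0(x) = (x - 4)(x - 5)(x - 8) / -84
  L_1(x) = (x - 1)(x - 5)(x - 8) / 12
  L_2(x) = (x - 1)(x - 4)(x - 8) / -12
  L_3(x) = (x - 1)(x - 4)(x - 5) / 84
Then P(x) = -6·L_0(x) - 444·L_1(x) - 850·L_2(x) - 3352·L_3(x).
Expanding and collecting terms gives P(x) = -6x^3 - 5x^2 + 5x.
Check: P(5) = -850. ✓

P(x) = -6x^3 - 5x^2 + 5x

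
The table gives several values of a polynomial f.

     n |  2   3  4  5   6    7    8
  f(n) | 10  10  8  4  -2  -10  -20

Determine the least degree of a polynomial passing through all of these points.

Forward differences of the values at n = 2, 3, 4, 5, 6, 7, 8:
  f  : 10  10  8  4  -2  -10  -20
  Δ  : 0  -2  -4  -6  -8  -10
  Δ^2: -2  -2  -2  -2  -2
  Δ^3: 0  0  0  0
  Δ^4: 0  0  0
  Δ^5: 0  0
  Δ^6: 0
The second differences are constant (-2) and nonzero, while all higher differences vanish, so the minimal degree is 2.

2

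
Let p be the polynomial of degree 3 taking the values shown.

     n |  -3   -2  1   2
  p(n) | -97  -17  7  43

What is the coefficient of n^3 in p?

Write p(n) = an^3 + bn^2 + cn + d. Substituting each data point gives a linear system:
  -27a + 9b - 3c + d = -97
  -8a + 4b - 2c + d = -17
  a + b + c + d = 7
  8a + 4b + 2c + d = 43
Solving the system yields a = 5, b = 2, c = -5, d = 5.
So p(n) = 5n³ + 2n² - 5n + 5.
The leading coefficient is 5.

5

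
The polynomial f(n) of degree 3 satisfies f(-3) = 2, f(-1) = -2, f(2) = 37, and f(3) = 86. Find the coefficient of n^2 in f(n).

Write f(n) = an^3 + bn^2 + cn + d. Substituting each data point gives a linear system:
  -27a + 9b - 3c + d = 2
  -a + b - c + d = -2
  8a + 4b + 2c + d = 37
  27a + 9b + 3c + d = 86
Solving the system yields a = 1, b = 5, c = 5, d = -1.
So f(n) = n^3 + 5n^2 + 5n - 1.
The coefficient of n^2 is 5.

5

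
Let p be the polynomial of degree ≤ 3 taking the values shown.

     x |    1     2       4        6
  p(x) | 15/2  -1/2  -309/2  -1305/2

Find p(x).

Write p(x) = ax^3 + bx^2 + cx + d. Substituting each data point gives a linear system:
  a + b + c + d = 15/2
  8a + 4b + 2c + d = -1/2
  64a + 16b + 4c + d = -309/2
  216a + 36b + 6c + d = -1305/2
Solving the system yields a = -4, b = 5, c = 5, d = 3/2.
So p(x) = -4x^3 + 5x^2 + 5x + 3/2.
Check: p(6) = -1305/2. ✓

p(x) = -4x^3 + 5x^2 + 5x + 3/2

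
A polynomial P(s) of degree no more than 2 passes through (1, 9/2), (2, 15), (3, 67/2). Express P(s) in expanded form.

Using the Lagrange interpolation formula with nodes 1, 2, 3:
  L_0(s) = (s - 2)(s - 3) / 2
  L_1(s) = (s - 1)(s - 3) / -1
  L_2(s) = (s - 1)(s - 2) / 2
Then P(s) = 9/2·L_0(s) + 15·L_1(s) + 67/2·L_2(s).
Expanding and collecting terms gives P(s) = 4s² - (3/2)s + 2.
Check: P(2) = 15. ✓

P(s) = 4s^2 - (3/2)s + 2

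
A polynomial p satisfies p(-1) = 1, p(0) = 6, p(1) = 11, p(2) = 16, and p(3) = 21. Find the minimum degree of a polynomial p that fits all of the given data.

Forward differences of the values at u = -1, 0, 1, 2, 3:
  p  : 1  6  11  16  21
  Δ  : 5  5  5  5
  Δ^2: 0  0  0
  Δ^3: 0  0
  Δ^4: 0
The first differences are constant (5) and nonzero, while all higher differences vanish, so the minimal degree is 1.

1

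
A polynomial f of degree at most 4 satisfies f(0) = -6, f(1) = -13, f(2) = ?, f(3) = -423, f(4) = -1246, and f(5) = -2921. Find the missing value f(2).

-98

On equispaced nodes a degree-4 polynomial has vanishing fifth forward difference, so
  - f(0) + 5·f(1) - 10·f(2) + 10·f(3) - 5·f(4) + f(5) = 0.
Substituting the known values and solving for f(2):
  -10·f(2) = 980
  f(2) = -98.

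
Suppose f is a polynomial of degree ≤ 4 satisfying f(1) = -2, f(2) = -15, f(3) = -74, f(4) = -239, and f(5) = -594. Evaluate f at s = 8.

-3999

Forward differences of the values at s = 1, 2, 3, 4, 5:
  f  : -2  -15  -74  -239  -594
  Δ  : -13  -59  -165  -355
  Δ^2: -46  -106  -190
  Δ^3: -60  -84
  Δ^4: -24
The fourth differences are constant, confirming degree 4.
Interpolating (Newton forward form) and evaluating at s = 8 gives f(8) = -3999.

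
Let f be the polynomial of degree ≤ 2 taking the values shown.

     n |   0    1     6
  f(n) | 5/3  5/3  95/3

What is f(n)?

f(n) = n^2 - n + 5/3

Write f(n) = an^2 + bn + c. Substituting each data point gives a linear system:
  c = 5/3
  a + b + c = 5/3
  36a + 6b + c = 95/3
Solving the system yields a = 1, b = -1, c = 5/3.
So f(n) = n^2 - n + 5/3.
Check: f(0) = 5/3. ✓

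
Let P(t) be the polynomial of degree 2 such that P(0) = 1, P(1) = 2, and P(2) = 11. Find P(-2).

23

Write P(t) = at^2 + bt + c. Substituting each data point gives a linear system:
  c = 1
  a + b + c = 2
  4a + 2b + c = 11
Solving the system yields a = 4, b = -3, c = 1.
So P(t) = 4t² - 3t + 1.
Then P(-2) = 23.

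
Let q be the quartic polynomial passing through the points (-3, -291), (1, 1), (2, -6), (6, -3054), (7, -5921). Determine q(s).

Write q(s) = as^4 + bs^3 + cs^2 + ds + e. Substituting each data point gives a linear system:
  81a - 27b + 9c - 3d + e = -291
  a + b + c + d + e = 1
  16a + 8b + 4c + 2d + e = -6
  1296a + 216b + 36c + 6d + e = -3054
  2401a + 343b + 49c + 7d + e = -5921
Solving the system yields a = -3, b = 3, c = 5, d = 2, e = -6.
So q(s) = -3s^4 + 3s^3 + 5s^2 + 2s - 6.
Check: q(-3) = -291. ✓

q(s) = -3s^4 + 3s^3 + 5s^2 + 2s - 6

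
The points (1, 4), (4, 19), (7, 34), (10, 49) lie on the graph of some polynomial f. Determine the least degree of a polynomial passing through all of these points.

1

Forward differences of the values at t = 1, 4, 7, 10:
  f  : 4  19  34  49
  Δ  : 15  15  15
  Δ^2: 0  0
  Δ^3: 0
The first differences are constant (15) and nonzero, while all higher differences vanish, so the minimal degree is 1.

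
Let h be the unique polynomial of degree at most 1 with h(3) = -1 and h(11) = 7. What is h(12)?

8

Write h(t) = at + b. Substituting each data point gives a linear system:
  3a + b = -1
  11a + b = 7
Solving the system yields a = 1, b = -4.
So h(t) = t - 4.
Then h(12) = 8.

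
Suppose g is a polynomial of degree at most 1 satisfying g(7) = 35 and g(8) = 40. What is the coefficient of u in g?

Write g(u) = au + b. Substituting each data point gives a linear system:
  7a + b = 35
  8a + b = 40
Solving the system yields a = 5, b = 0.
So g(u) = 5u.
The leading coefficient is 5.

5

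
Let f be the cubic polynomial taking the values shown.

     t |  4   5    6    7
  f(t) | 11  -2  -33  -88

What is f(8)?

Using the Lagrange interpolation formula with nodes 4, 5, 6, 7:
  L_0(t) = (t - 5)(t - 6)(t - 7) / -6
  L_1(t) = (t - 4)(t - 6)(t - 7) / 2
  L_2(t) = (t - 4)(t - 5)(t - 7) / -2
  L_3(t) = (t - 4)(t - 5)(t - 6) / 6
Then f(t) = 11·L_0(t) - 2·L_1(t) - 33·L_2(t) - 88·L_3(t).
Expanding and collecting terms gives f(t) = -t^3 + 6t^2 - 6t + 3.
Evaluating at t = 8: f(8) = -173.

-173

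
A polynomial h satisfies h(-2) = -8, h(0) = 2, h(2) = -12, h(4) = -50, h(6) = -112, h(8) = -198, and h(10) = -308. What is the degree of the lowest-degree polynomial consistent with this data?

2

Forward differences of the values at x = -2, 0, 2, 4, 6, 8, 10:
  h  : -8  2  -12  -50  -112  -198  -308
  Δ  : 10  -14  -38  -62  -86  -110
  Δ^2: -24  -24  -24  -24  -24
  Δ^3: 0  0  0  0
  Δ^4: 0  0  0
  Δ^5: 0  0
  Δ^6: 0
The second differences are constant (-24) and nonzero, while all higher differences vanish, so the minimal degree is 2.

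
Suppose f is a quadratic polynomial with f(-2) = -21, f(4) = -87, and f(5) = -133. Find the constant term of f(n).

Write f(n) = an^2 + bn + c. Substituting each data point gives a linear system:
  4a - 2b + c = -21
  16a + 4b + c = -87
  25a + 5b + c = -133
Solving the system yields a = -5, b = -1, c = -3.
So f(n) = -5n^2 - n - 3.
The constant term is -3.

-3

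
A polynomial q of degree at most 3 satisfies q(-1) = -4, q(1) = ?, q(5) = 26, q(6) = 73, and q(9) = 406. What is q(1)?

The 4 known points determine the degree-3 polynomial uniquely.
Write q(u) = au^3 + bu^2 + cu + d. Substituting each data point gives a linear system:
  -a + b - c + d = -4
  125a + 25b + 5c + d = 26
  216a + 36b + 6c + d = 73
  729a + 81b + 9c + d = 406
Solving the system yields a = 1, b = -4, c = 0, d = 1.
So q(u) = u³ - 4u² + 1.
Then q(1) = -2.

-2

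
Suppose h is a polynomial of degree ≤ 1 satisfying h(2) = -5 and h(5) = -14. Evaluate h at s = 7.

Write h(s) = as + b. Substituting each data point gives a linear system:
  2a + b = -5
  5a + b = -14
Solving the system yields a = -3, b = 1.
So h(s) = -3s + 1.
Then h(7) = -20.

-20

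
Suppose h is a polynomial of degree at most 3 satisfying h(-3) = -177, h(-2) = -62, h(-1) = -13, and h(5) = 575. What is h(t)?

Write h(t) = at^3 + bt^2 + ct + d. Substituting each data point gives a linear system:
  -27a + 9b - 3c + d = -177
  -8a + 4b - 2c + d = -62
  -a + b - c + d = -13
  125a + 25b + 5c + d = 575
Solving the system yields a = 5, b = -3, c = 5, d = 0.
So h(t) = 5t^3 - 3t^2 + 5t.
Check: h(5) = 575. ✓

h(t) = 5t^3 - 3t^2 + 5t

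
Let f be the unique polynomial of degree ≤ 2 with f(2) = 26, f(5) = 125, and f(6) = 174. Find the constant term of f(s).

0

Write f(s) = as^2 + bs + c. Substituting each data point gives a linear system:
  4a + 2b + c = 26
  25a + 5b + c = 125
  36a + 6b + c = 174
Solving the system yields a = 4, b = 5, c = 0.
So f(s) = 4s^2 + 5s.
The constant term is 0.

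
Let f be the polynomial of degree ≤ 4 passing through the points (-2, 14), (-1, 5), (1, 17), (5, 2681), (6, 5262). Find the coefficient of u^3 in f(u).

6

Write f(u) = au^4 + bu^3 + cu^2 + du + e. Substituting each data point gives a linear system:
  16a - 8b + 4c - 2d + e = 14
  a - b + c - d + e = 5
  a + b + c + d + e = 17
  625a + 125b + 25c + 5d + e = 2681
  1296a + 216b + 36c + 6d + e = 5262
Solving the system yields a = 3, b = 6, c = 2, d = 0, e = 6.
So f(u) = 3u^4 + 6u^3 + 2u^2 + 6.
The coefficient of u^3 is 6.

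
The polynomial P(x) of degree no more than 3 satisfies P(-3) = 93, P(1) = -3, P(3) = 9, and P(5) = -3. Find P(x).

Using the Lagrange interpolation formula with nodes -3, 1, 3, 5:
  L_0(x) = (x - 1)(x - 3)(x - 5) / -192
  L_1(x) = (x + 3)(x - 3)(x - 5) / 32
  L_2(x) = (x + 3)(x - 1)(x - 5) / -24
  L_3(x) = (x + 3)(x - 1)(x - 3) / 64
Then P(x) = 93·L_0(x) - 3·L_1(x) + 9·L_2(x) - 3·L_3(x).
Expanding and collecting terms gives P(x) = -x^3 + 6x^2 - 5x - 3.
Check: P(-3) = 93. ✓

P(x) = -x^3 + 6x^2 - 5x - 3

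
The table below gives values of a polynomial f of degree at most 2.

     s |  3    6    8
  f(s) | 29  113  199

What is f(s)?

f(s) = 3s^2 + s - 1

Write f(s) = as^2 + bs + c. Substituting each data point gives a linear system:
  9a + 3b + c = 29
  36a + 6b + c = 113
  64a + 8b + c = 199
Solving the system yields a = 3, b = 1, c = -1.
So f(s) = 3s^2 + s - 1.
Check: f(8) = 199. ✓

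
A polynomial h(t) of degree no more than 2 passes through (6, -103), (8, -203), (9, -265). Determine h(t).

Using the Lagrange interpolation formula with nodes 6, 8, 9:
  L_0(t) = (t - 8)(t - 9) / 6
  L_1(t) = (t - 6)(t - 9) / -2
  L_2(t) = (t - 6)(t - 8) / 3
Then h(t) = -103·L_0(t) - 203·L_1(t) - 265·L_2(t).
Expanding and collecting terms gives h(t) = -4t^2 + 6t + 5.
Check: h(6) = -103. ✓

h(t) = -4t^2 + 6t + 5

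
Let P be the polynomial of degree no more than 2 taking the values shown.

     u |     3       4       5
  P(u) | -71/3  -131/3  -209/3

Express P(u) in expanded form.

P(u) = -3u^2 + u + 1/3

Write P(u) = au^2 + bu + c. Substituting each data point gives a linear system:
  9a + 3b + c = -71/3
  16a + 4b + c = -131/3
  25a + 5b + c = -209/3
Solving the system yields a = -3, b = 1, c = 1/3.
So P(u) = -3u^2 + u + 1/3.
Check: P(4) = -131/3. ✓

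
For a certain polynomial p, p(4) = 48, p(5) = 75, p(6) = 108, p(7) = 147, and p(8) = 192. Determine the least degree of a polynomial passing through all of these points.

Forward differences of the values at n = 4, 5, 6, 7, 8:
  p  : 48  75  108  147  192
  Δ  : 27  33  39  45
  Δ^2: 6  6  6
  Δ^3: 0  0
  Δ^4: 0
The second differences are constant (6) and nonzero, while all higher differences vanish, so the minimal degree is 2.

2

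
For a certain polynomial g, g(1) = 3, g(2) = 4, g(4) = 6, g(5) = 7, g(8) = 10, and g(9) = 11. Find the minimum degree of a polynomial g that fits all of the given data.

1

Divided differences on the nodes 1, 2, 4, 5, 8, 9:
  order 0: 3  4  6  7  10  11
  order 1: 1  1  1  1  1
  order 2: 0  0  0  0
  order 3: 0  0  0
  order 4: 0  0
  order 5: 0
The order-1 divided differences are all 1 (nonzero) and every higher order vanishes, so the data lies on a polynomial of degree exactly 1.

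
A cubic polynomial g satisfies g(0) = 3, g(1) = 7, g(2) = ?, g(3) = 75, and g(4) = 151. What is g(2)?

The 4 known points determine the degree-3 polynomial uniquely.
Write g(s) = as^3 + bs^2 + cs + d. Substituting each data point gives a linear system:
  d = 3
  a + b + c + d = 7
  27a + 9b + 3c + d = 75
  64a + 16b + 4c + d = 151
Solving the system yields a = 1, b = 6, c = -3, d = 3.
So g(s) = s³ + 6s² - 3s + 3.
Then g(2) = 29.

29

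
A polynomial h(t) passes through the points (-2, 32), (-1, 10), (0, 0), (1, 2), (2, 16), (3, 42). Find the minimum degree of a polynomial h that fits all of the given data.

2

Forward differences of the values at t = -2, -1, 0, 1, 2, 3:
  h  : 32  10  0  2  16  42
  Δ  : -22  -10  2  14  26
  Δ^2: 12  12  12  12
  Δ^3: 0  0  0
  Δ^4: 0  0
  Δ^5: 0
The second differences are constant (12) and nonzero, while all higher differences vanish, so the minimal degree is 2.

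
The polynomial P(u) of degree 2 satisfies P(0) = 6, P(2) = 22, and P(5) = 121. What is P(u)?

P(u) = 5u^2 - 2u + 6

Using the Lagrange interpolation formula with nodes 0, 2, 5:
  L_0(u) = (u - 2)(u - 5) / 10
  L_1(u) = u(u - 5) / -6
  L_2(u) = u(u - 2) / 15
Then P(u) = 6·L_0(u) + 22·L_1(u) + 121·L_2(u).
Expanding and collecting terms gives P(u) = 5u^2 - 2u + 6.
Check: P(2) = 22. ✓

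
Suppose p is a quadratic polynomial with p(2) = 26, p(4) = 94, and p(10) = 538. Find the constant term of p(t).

-2

Write p(t) = at^2 + bt + c. Substituting each data point gives a linear system:
  4a + 2b + c = 26
  16a + 4b + c = 94
  100a + 10b + c = 538
Solving the system yields a = 5, b = 4, c = -2.
So p(t) = 5t^2 + 4t - 2.
The constant term is -2.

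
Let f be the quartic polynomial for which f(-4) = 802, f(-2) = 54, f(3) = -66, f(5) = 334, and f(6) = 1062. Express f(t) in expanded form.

Write f(t) = at^4 + bt^3 + ct^2 + dt + e. Substituting each data point gives a linear system:
  256a - 64b + 16c - 4d + e = 802
  16a - 8b + 4c - 2d + e = 54
  81a + 27b + 9c + 3d + e = -66
  625a + 125b + 25c + 5d + e = 334
  1296a + 216b + 36c + 6d + e = 1062
Solving the system yields a = 2, b = -6, c = -6, d = -2, e = -6.
So f(t) = 2t⁴ - 6t³ - 6t² - 2t - 6.
Check: f(3) = -66. ✓

f(t) = 2t^4 - 6t^3 - 6t^2 - 2t - 6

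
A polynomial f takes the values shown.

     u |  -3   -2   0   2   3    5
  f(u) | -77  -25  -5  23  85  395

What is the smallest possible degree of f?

3

Divided differences on the nodes -3, -2, 0, 2, 3, 5:
  order 0: -77  -25  -5  23  85  395
  order 1: 52  10  14  62  155
  order 2: -14  1  16  31
  order 3: 3  3  3
  order 4: 0  0
  order 5: 0
The order-3 divided differences are all 3 (nonzero) and every higher order vanishes, so the data lies on a polynomial of degree exactly 3.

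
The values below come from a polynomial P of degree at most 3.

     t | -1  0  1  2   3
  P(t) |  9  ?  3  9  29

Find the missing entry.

5

The 4 known points determine the degree-3 polynomial uniquely.
Write P(t) = at^3 + bt^2 + ct + d. Substituting each data point gives a linear system:
  -a + b - c + d = 9
  a + b + c + d = 3
  8a + 4b + 2c + d = 9
  27a + 9b + 3c + d = 29
Solving the system yields a = 1, b = 1, c = -4, d = 5.
So P(t) = t^3 + t^2 - 4t + 5.
Then P(0) = 5.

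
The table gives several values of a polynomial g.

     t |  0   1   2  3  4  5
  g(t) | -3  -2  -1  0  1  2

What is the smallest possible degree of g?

1

Forward differences of the values at t = 0, 1, 2, 3, 4, 5:
  g  : -3  -2  -1  0  1  2
  Δ  : 1  1  1  1  1
  Δ^2: 0  0  0  0
  Δ^3: 0  0  0
  Δ^4: 0  0
  Δ^5: 0
The first differences are constant (1) and nonzero, while all higher differences vanish, so the minimal degree is 1.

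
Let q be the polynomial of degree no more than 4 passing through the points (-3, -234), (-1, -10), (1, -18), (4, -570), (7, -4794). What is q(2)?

Using the Lagrange interpolation formula with nodes -3, -1, 1, 4, 7:
  L_0(n) = (n + 1)(n - 1)(n - 4)(n - 7) / 560
  L_1(n) = (n + 3)(n - 1)(n - 4)(n - 7) / -160
  L_2(n) = (n + 3)(n + 1)(n - 4)(n - 7) / 144
  L_3(n) = (n + 3)(n + 1)(n - 1)(n - 7) / -315
  L_4(n) = (n + 3)(n + 1)(n - 1)(n - 4) / 1440
Then q(n) = -234·L_0(n) - 10·L_1(n) - 18·L_2(n) - 570·L_3(n) - 4794·L_4(n).
Expanding and collecting terms gives q(n) = -2n⁴ + n³ - 6n² - 5n - 6.
Evaluating at n = 2: q(2) = -64.

-64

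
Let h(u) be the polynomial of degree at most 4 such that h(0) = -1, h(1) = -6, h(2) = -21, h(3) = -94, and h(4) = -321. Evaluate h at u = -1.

-6

Forward differences of the values at u = 0, 1, 2, 3, 4:
  h  : -1  -6  -21  -94  -321
  Δ  : -5  -15  -73  -227
  Δ^2: -10  -58  -154
  Δ^3: -48  -96
  Δ^4: -48
The fourth differences are constant, confirming degree 4.
Interpolating (Newton forward form) and evaluating at u = -1 gives h(-1) = -6.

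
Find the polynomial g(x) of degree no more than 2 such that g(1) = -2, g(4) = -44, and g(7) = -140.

Using the Lagrange interpolation formula with nodes 1, 4, 7:
  L_0(x) = (x - 4)(x - 7) / 18
  L_1(x) = (x - 1)(x - 7) / -9
  L_2(x) = (x - 1)(x - 4) / 18
Then g(x) = -2·L_0(x) - 44·L_1(x) - 140·L_2(x).
Expanding and collecting terms gives g(x) = -3x² + x.
Check: g(7) = -140. ✓

g(x) = -3x^2 + x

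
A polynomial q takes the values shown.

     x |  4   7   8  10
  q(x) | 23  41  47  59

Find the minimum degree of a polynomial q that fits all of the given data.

1

Divided differences on the nodes 4, 7, 8, 10:
  order 0: 23  41  47  59
  order 1: 6  6  6
  order 2: 0  0
  order 3: 0
The order-1 divided differences are all 6 (nonzero) and every higher order vanishes, so the data lies on a polynomial of degree exactly 1.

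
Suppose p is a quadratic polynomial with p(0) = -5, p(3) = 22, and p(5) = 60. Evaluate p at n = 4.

Using the Lagrange interpolation formula with nodes 0, 3, 5:
  L_0(n) = (n - 3)(n - 5) / 15
  L_1(n) = n(n - 5) / -6
  L_2(n) = n(n - 3) / 10
Then p(n) = -5·L_0(n) + 22·L_1(n) + 60·L_2(n).
Expanding and collecting terms gives p(n) = 2n^2 + 3n - 5.
Evaluating at n = 4: p(4) = 39.

39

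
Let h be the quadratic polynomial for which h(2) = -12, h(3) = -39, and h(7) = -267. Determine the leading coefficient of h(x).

-6

Write h(x) = ax^2 + bx + c. Substituting each data point gives a linear system:
  4a + 2b + c = -12
  9a + 3b + c = -39
  49a + 7b + c = -267
Solving the system yields a = -6, b = 3, c = 6.
So h(x) = -6x^2 + 3x + 6.
The leading coefficient is -6.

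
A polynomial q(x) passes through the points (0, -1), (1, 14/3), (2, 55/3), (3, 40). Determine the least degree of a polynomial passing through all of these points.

Forward differences of the values at x = 0, 1, 2, 3:
  q  : -1  14/3  55/3  40
  Δ  : 17/3  41/3  65/3
  Δ^2: 8  8
  Δ^3: 0
The second differences are constant (8) and nonzero, while all higher differences vanish, so the minimal degree is 2.

2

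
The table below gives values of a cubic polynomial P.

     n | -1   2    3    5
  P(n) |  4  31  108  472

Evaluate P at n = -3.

-24

Write P(n) = an^3 + bn^2 + cn + d. Substituting each data point gives a linear system:
  -a + b - c + d = 4
  8a + 4b + 2c + d = 31
  27a + 9b + 3c + d = 108
  125a + 25b + 5c + d = 472
Solving the system yields a = 3, b = 5, c = -5, d = -3.
So P(n) = 3n³ + 5n² - 5n - 3.
Then P(-3) = -24.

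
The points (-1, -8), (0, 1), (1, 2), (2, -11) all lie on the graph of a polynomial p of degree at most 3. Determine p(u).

Write p(u) = au^3 + bu^2 + cu + d. Substituting each data point gives a linear system:
  -a + b - c + d = -8
  d = 1
  a + b + c + d = 2
  8a + 4b + 2c + d = -11
Solving the system yields a = -1, b = -4, c = 6, d = 1.
So p(u) = -u³ - 4u² + 6u + 1.
Check: p(1) = 2. ✓

p(u) = -u^3 - 4u^2 + 6u + 1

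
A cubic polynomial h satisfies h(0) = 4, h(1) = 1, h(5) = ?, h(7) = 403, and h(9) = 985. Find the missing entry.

The 4 known points determine the degree-3 polynomial uniquely.
Write h(t) = at^3 + bt^2 + ct + d. Substituting each data point gives a linear system:
  d = 4
  a + b + c + d = 1
  343a + 49b + 7c + d = 403
  729a + 81b + 9c + d = 985
Solving the system yields a = 2, b = -6, c = 1, d = 4.
So h(t) = 2t^3 - 6t^2 + t + 4.
Then h(5) = 109.

109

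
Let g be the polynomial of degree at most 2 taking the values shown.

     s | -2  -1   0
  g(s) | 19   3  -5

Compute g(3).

Using the Lagrange interpolation formula with nodes -2, -1, 0:
  L_0(s) = (s + 1)s / 2
  L_1(s) = (s + 2)s / -1
  L_2(s) = (s + 2)(s + 1) / 2
Then g(s) = 19·L_0(s) + 3·L_1(s) - 5·L_2(s).
Expanding and collecting terms gives g(s) = 4s² - 4s - 5.
Evaluating at s = 3: g(3) = 19.

19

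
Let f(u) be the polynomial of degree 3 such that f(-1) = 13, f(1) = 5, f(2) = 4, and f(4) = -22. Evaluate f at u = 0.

Write f(u) = au^3 + bu^2 + cu + d. Substituting each data point gives a linear system:
  -a + b - c + d = 13
  a + b + c + d = 5
  8a + 4b + 2c + d = 4
  64a + 16b + 4c + d = -22
Solving the system yields a = -1, b = 3, c = -3, d = 6.
So f(u) = -u^3 + 3u^2 - 3u + 6.
Then f(0) = 6.

6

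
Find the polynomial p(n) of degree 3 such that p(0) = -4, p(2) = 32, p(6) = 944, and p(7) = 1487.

Using the Lagrange interpolation formula with nodes 0, 2, 6, 7:
  L_0(n) = (n - 2)(n - 6)(n - 7) / -84
  L_1(n) = n(n - 6)(n - 7) / 40
  L_2(n) = n(n - 2)(n - 7) / -24
  L_3(n) = n(n - 2)(n - 6) / 35
Then p(n) = -4·L_0(n) + 32·L_1(n) + 944·L_2(n) + 1487·L_3(n).
Expanding and collecting terms gives p(n) = 4n^3 + 3n^2 - 4n - 4.
Check: p(2) = 32. ✓

p(n) = 4n^3 + 3n^2 - 4n - 4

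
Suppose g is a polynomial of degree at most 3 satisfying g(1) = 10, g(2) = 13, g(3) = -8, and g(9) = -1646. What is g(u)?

g(u) = -3u^3 + 6u^2 + 6u + 1

Using the Lagrange interpolation formula with nodes 1, 2, 3, 9:
  L_0(u) = (u - 2)(u - 3)(u - 9) / -16
  L_1(u) = (u - 1)(u - 3)(u - 9) / 7
  L_2(u) = (u - 1)(u - 2)(u - 9) / -12
  L_3(u) = (u - 1)(u - 2)(u - 3) / 336
Then g(u) = 10·L_0(u) + 13·L_1(u) - 8·L_2(u) - 1646·L_3(u).
Expanding and collecting terms gives g(u) = -3u^3 + 6u^2 + 6u + 1.
Check: g(9) = -1646. ✓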